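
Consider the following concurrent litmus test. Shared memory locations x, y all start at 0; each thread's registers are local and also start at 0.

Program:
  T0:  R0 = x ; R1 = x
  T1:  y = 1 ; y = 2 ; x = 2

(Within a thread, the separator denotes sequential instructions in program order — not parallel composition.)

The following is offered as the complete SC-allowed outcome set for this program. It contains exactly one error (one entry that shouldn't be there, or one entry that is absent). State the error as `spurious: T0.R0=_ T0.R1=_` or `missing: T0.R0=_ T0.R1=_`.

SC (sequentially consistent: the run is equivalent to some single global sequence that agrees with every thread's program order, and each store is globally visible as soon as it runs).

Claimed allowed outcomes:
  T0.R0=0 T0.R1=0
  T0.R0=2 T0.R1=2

outcome vector order: (T0.R0,T0.R1)
[SC] allowed = {00 02 22}
SC∖claimed = {02}

missing: T0.R0=0 T0.R1=2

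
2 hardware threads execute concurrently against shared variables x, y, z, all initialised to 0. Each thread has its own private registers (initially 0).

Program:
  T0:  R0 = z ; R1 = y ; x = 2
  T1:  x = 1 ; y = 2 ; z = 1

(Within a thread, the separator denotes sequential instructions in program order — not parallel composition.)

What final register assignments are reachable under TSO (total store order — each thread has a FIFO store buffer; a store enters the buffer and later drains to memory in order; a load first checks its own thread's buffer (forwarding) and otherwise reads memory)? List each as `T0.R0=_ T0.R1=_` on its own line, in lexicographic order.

outcome vector order: (T0.R0,T0.R1)
|TSO outcomes| = 3

T0.R0=0 T0.R1=0
T0.R0=0 T0.R1=2
T0.R0=1 T0.R1=2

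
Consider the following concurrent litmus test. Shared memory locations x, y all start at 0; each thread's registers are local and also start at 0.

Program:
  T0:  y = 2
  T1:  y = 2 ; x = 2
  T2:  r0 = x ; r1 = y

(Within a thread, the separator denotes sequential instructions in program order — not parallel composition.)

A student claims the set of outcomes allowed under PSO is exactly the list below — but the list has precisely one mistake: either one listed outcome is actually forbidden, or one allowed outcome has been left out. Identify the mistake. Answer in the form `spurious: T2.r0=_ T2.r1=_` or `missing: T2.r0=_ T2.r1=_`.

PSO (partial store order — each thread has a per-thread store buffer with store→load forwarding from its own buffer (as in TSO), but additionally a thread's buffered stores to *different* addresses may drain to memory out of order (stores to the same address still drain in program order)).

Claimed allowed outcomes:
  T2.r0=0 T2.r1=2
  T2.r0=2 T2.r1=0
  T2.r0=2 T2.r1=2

outcome vector order: (T2.r0,T2.r1)
under PSO → 00, 02, 20, 22
PSO∖claimed = {00}

missing: T2.r0=0 T2.r1=0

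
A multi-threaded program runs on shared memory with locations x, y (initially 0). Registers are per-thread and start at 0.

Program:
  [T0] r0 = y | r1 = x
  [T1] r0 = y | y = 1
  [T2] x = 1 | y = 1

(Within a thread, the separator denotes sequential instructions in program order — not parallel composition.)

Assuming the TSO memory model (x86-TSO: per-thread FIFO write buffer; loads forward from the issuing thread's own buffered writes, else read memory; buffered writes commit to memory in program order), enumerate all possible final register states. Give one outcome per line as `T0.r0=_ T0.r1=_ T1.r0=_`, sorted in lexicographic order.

outcome vector order: (T0.r0,T0.r1,T1.r0)
|TSO outcomes| = 7

T0.r0=0 T0.r1=0 T1.r0=0
T0.r0=0 T0.r1=0 T1.r0=1
T0.r0=0 T0.r1=1 T1.r0=0
T0.r0=0 T0.r1=1 T1.r0=1
T0.r0=1 T0.r1=0 T1.r0=0
T0.r0=1 T0.r1=1 T1.r0=0
T0.r0=1 T0.r1=1 T1.r0=1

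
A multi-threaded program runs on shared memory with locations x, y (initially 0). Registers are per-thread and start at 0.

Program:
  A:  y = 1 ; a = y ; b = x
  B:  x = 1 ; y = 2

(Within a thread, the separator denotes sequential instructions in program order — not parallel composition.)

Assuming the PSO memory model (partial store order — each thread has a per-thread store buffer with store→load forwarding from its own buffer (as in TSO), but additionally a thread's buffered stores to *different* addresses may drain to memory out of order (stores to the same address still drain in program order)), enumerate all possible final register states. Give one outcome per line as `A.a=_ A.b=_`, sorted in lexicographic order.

A.a=1 A.b=0
A.a=1 A.b=1
A.a=2 A.b=0
A.a=2 A.b=1

outcome vector order: (A.a,A.b)
|PSO outcomes| = 4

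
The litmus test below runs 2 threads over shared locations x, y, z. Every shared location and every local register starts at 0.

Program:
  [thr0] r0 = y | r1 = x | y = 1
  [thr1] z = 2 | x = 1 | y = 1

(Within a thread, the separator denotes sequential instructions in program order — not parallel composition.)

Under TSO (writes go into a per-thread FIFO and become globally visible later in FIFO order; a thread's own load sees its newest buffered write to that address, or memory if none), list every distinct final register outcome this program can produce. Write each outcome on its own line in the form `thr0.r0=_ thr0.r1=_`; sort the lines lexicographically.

thr0.r0=0 thr0.r1=0
thr0.r0=0 thr0.r1=1
thr0.r0=1 thr0.r1=1

outcome vector order: (thr0.r0,thr0.r1)
|TSO outcomes| = 3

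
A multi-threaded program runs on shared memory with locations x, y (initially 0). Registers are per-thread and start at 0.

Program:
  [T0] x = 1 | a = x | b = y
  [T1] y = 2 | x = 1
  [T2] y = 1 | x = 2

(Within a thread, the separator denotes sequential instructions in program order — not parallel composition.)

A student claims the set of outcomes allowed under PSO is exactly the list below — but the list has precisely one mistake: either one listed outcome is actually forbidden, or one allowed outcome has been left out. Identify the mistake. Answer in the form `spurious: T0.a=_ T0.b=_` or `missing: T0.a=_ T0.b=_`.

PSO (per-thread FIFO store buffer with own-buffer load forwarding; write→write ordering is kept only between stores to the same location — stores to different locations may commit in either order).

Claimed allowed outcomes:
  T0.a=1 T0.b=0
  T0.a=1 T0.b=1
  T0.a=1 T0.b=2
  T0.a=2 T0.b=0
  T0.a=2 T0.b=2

missing: T0.a=2 T0.b=1

outcome vector order: (T0.a,T0.b)
[PSO] allowed = {(1,0); (1,1); (1,2); (2,0); (2,1); (2,2)}
PSO∖claimed = {(2,1)}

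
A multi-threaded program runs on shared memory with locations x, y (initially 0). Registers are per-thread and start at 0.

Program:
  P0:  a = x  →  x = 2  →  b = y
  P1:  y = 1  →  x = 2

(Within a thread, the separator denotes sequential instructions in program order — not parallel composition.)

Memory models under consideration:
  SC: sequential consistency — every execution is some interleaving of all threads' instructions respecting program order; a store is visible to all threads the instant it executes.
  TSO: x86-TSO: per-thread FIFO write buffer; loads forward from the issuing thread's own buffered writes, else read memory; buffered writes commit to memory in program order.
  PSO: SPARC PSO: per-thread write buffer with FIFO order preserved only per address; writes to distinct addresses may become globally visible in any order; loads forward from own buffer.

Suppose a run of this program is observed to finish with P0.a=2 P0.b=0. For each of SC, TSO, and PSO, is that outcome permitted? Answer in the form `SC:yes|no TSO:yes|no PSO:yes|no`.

SC:no TSO:no PSO:yes

outcome vector order: (P0.a,P0.b)
[SC] allowed = {<0 0> <0 1> <2 1>}
[TSO] allowed = {<0 0> <0 1> <2 1>}
[PSO] allowed = {<0 0> <0 1> <2 0> <2 1>}
target <2 0> ∈ {PSO}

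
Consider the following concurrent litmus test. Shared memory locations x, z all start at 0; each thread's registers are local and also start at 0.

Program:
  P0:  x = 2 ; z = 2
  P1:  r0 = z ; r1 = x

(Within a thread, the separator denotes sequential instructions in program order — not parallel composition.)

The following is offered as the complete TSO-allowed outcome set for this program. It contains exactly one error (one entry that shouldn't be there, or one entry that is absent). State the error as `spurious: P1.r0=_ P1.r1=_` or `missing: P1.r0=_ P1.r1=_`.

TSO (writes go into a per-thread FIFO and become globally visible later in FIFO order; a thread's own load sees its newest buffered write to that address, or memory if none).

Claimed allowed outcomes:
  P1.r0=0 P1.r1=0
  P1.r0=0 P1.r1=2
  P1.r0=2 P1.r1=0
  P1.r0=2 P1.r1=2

outcome vector order: (P1.r0,P1.r1)
[TSO] allowed = {00, 02, 22}
claimed∖TSO = {20}

spurious: P1.r0=2 P1.r1=0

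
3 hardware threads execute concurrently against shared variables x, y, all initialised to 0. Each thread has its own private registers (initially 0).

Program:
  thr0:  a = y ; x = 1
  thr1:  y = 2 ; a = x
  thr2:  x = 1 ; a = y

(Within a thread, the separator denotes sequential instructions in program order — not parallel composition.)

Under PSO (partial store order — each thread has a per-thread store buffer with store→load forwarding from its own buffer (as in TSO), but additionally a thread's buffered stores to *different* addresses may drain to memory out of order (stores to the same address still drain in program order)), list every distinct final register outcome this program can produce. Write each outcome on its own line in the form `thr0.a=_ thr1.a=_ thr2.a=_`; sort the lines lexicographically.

thr0.a=0 thr1.a=0 thr2.a=0
thr0.a=0 thr1.a=0 thr2.a=2
thr0.a=0 thr1.a=1 thr2.a=0
thr0.a=0 thr1.a=1 thr2.a=2
thr0.a=2 thr1.a=0 thr2.a=0
thr0.a=2 thr1.a=0 thr2.a=2
thr0.a=2 thr1.a=1 thr2.a=0
thr0.a=2 thr1.a=1 thr2.a=2

outcome vector order: (thr0.a,thr1.a,thr2.a)
|PSO outcomes| = 8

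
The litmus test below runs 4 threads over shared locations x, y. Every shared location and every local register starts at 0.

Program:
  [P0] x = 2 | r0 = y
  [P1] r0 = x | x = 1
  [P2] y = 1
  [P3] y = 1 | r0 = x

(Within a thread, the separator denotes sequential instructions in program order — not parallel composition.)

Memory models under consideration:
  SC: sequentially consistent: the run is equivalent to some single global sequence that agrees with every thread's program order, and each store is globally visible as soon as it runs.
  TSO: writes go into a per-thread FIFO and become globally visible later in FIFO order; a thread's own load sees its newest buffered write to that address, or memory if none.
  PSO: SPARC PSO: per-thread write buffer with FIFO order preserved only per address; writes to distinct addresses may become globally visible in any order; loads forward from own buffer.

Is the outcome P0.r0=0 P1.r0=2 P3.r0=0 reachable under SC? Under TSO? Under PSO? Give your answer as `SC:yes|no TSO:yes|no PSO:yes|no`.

outcome vector order: (P0.r0,P1.r0,P3.r0)
[SC] allowed = {001; 002; 021; 022; 100; 101; 102; 120; 121; 122}
[TSO] allowed = {000; 001; 002; 020; 021; 022; 100; 101; 102; 120; 121; 122}
[PSO] allowed = {000; 001; 002; 020; 021; 022; 100; 101; 102; 120; 121; 122}
target 020 ∈ {TSO,PSO}

SC:no TSO:yes PSO:yes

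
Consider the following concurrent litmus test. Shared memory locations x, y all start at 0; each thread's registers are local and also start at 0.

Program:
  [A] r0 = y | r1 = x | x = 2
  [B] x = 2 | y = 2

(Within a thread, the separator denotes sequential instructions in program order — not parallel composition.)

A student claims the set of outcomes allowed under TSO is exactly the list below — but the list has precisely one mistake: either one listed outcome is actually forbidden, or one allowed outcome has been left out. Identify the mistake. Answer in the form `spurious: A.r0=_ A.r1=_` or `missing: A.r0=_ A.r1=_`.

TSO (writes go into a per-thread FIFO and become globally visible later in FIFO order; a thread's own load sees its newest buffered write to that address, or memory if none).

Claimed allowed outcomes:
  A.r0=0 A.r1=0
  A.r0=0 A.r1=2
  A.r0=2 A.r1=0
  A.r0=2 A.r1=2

outcome vector order: (A.r0,A.r1)
TSO (3): 0/0, 0/2, 2/2
claimed∖TSO = {2/0}

spurious: A.r0=2 A.r1=0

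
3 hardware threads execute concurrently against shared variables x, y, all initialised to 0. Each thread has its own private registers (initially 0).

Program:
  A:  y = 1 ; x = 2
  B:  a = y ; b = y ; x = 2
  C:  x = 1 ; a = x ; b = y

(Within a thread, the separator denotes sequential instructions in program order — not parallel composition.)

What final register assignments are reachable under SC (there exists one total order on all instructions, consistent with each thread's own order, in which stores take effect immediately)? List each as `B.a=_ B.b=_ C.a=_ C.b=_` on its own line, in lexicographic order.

B.a=0 B.b=0 C.a=1 C.b=0
B.a=0 B.b=0 C.a=1 C.b=1
B.a=0 B.b=0 C.a=2 C.b=0
B.a=0 B.b=0 C.a=2 C.b=1
B.a=0 B.b=1 C.a=1 C.b=0
B.a=0 B.b=1 C.a=1 C.b=1
B.a=0 B.b=1 C.a=2 C.b=1
B.a=1 B.b=1 C.a=1 C.b=0
B.a=1 B.b=1 C.a=1 C.b=1
B.a=1 B.b=1 C.a=2 C.b=1

outcome vector order: (B.a,B.b,C.a,C.b)
|SC outcomes| = 10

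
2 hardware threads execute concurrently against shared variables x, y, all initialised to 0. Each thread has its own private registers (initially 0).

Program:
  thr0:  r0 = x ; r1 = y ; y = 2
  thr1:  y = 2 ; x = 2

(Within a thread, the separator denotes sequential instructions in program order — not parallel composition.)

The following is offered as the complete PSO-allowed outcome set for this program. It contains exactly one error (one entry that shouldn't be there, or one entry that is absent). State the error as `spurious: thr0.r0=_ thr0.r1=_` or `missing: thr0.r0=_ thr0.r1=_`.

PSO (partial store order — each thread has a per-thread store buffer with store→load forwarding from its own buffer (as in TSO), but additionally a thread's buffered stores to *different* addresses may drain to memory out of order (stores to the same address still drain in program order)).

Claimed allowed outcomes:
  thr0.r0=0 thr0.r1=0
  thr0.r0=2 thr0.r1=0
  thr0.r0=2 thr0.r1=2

missing: thr0.r0=0 thr0.r1=2

outcome vector order: (thr0.r0,thr0.r1)
PSO: 4 outcomes — {00 02 20 22}
PSO∖claimed = {02}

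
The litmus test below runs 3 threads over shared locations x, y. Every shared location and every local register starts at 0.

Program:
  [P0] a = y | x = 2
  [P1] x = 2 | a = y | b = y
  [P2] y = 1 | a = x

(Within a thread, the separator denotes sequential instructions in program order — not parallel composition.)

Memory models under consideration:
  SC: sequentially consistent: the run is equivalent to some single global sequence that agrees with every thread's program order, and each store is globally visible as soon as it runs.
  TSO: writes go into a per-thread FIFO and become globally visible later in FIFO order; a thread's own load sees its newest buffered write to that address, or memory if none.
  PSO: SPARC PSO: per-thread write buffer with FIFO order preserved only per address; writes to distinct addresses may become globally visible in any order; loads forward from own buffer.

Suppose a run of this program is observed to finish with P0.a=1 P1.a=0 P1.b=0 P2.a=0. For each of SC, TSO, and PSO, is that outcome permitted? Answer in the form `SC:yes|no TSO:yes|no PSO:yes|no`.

SC:no TSO:yes PSO:yes

outcome vector order: (P0.a,P1.a,P1.b,P2.a)
[SC] allowed = {<0 0 0 2>; <0 0 1 2>; <0 1 1 0>; <0 1 1 2>; <1 0 0 2>; <1 0 1 2>; <1 1 1 0>; <1 1 1 2>}
[TSO] allowed = {<0 0 0 0>; <0 0 0 2>; <0 0 1 0>; <0 0 1 2>; <0 1 1 0>; <0 1 1 2>; <1 0 0 0>; <1 0 0 2>; <1 0 1 0>; <1 0 1 2>; <1 1 1 0>; <1 1 1 2>}
[PSO] allowed = {<0 0 0 0>; <0 0 0 2>; <0 0 1 0>; <0 0 1 2>; <0 1 1 0>; <0 1 1 2>; <1 0 0 0>; <1 0 0 2>; <1 0 1 0>; <1 0 1 2>; <1 1 1 0>; <1 1 1 2>}
target <1 0 0 0> ∈ {TSO,PSO}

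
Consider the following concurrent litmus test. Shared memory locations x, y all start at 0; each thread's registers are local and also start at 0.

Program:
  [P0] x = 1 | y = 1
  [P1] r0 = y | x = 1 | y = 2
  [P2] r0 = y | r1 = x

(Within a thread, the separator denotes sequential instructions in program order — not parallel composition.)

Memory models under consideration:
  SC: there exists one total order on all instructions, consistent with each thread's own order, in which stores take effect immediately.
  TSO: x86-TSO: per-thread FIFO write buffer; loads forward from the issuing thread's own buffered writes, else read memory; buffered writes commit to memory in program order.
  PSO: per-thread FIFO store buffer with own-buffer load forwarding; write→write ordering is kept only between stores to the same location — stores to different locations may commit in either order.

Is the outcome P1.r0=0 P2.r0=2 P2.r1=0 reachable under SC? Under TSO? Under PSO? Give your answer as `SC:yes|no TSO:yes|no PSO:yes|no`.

SC:no TSO:no PSO:yes

outcome vector order: (P1.r0,P2.r0,P2.r1)
SC (8): (0,0,0), (0,0,1), (0,1,1), (0,2,1), (1,0,0), (1,0,1), (1,1,1), (1,2,1)
TSO (8): (0,0,0), (0,0,1), (0,1,1), (0,2,1), (1,0,0), (1,0,1), (1,1,1), (1,2,1)
PSO (12): (0,0,0), (0,0,1), (0,1,0), (0,1,1), (0,2,0), (0,2,1), (1,0,0), (1,0,1), (1,1,0), (1,1,1), (1,2,0), (1,2,1)
target (0,2,0) ∈ {PSO}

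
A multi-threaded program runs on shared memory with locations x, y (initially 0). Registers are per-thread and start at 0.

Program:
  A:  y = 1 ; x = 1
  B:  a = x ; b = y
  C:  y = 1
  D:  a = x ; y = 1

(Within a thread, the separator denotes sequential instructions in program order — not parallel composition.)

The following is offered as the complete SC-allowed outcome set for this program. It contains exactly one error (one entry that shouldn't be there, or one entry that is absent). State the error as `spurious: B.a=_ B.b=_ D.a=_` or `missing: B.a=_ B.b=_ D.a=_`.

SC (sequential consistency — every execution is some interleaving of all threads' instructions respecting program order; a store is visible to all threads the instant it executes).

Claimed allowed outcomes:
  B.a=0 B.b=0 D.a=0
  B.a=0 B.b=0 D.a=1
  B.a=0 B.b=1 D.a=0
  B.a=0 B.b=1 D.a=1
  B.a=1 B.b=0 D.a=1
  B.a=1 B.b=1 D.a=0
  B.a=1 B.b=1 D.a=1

outcome vector order: (B.a,B.b,D.a)
SC: 6 outcomes — {(0,0,0), (0,0,1), (0,1,0), (0,1,1), (1,1,0), (1,1,1)}
claimed∖SC = {(1,0,1)}

spurious: B.a=1 B.b=0 D.a=1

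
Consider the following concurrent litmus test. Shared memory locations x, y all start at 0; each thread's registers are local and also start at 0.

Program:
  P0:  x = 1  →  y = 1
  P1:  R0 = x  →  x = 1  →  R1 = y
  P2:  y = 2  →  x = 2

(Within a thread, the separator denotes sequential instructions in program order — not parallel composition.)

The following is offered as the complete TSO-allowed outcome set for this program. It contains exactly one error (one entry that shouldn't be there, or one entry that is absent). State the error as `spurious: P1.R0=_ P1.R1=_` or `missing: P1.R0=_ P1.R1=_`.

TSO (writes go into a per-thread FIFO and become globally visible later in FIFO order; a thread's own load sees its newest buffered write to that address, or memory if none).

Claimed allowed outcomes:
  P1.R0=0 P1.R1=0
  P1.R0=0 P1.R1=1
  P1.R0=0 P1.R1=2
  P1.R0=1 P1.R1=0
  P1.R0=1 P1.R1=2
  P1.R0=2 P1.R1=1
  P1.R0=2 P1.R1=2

missing: P1.R0=1 P1.R1=1

outcome vector order: (P1.R0,P1.R1)
TSO: 8 outcomes — {<0 0>, <0 1>, <0 2>, <1 0>, <1 1>, <1 2>, <2 1>, <2 2>}
TSO∖claimed = {<1 1>}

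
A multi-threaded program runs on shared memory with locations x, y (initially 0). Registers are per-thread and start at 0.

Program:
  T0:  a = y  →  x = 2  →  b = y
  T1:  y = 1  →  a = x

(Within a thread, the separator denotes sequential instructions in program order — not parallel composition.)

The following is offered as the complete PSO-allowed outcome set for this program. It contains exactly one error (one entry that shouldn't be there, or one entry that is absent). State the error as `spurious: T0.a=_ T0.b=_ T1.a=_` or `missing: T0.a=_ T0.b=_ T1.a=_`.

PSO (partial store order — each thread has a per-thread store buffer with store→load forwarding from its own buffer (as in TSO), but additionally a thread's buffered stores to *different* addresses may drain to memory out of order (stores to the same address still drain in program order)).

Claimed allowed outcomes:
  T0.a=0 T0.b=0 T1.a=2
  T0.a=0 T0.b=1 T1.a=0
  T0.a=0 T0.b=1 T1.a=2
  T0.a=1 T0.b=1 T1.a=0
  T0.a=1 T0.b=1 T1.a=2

outcome vector order: (T0.a,T0.b,T1.a)
[PSO] allowed = {(0,0,0) (0,0,2) (0,1,0) (0,1,2) (1,1,0) (1,1,2)}
PSO∖claimed = {(0,0,0)}

missing: T0.a=0 T0.b=0 T1.a=0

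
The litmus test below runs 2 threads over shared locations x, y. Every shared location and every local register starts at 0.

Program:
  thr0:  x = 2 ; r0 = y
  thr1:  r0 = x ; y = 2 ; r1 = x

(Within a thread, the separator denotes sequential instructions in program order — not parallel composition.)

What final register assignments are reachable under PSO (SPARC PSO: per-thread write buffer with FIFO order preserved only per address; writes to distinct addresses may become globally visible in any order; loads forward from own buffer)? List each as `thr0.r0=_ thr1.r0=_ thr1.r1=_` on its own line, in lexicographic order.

outcome vector order: (thr0.r0,thr1.r0,thr1.r1)
|PSO outcomes| = 6

thr0.r0=0 thr1.r0=0 thr1.r1=0
thr0.r0=0 thr1.r0=0 thr1.r1=2
thr0.r0=0 thr1.r0=2 thr1.r1=2
thr0.r0=2 thr1.r0=0 thr1.r1=0
thr0.r0=2 thr1.r0=0 thr1.r1=2
thr0.r0=2 thr1.r0=2 thr1.r1=2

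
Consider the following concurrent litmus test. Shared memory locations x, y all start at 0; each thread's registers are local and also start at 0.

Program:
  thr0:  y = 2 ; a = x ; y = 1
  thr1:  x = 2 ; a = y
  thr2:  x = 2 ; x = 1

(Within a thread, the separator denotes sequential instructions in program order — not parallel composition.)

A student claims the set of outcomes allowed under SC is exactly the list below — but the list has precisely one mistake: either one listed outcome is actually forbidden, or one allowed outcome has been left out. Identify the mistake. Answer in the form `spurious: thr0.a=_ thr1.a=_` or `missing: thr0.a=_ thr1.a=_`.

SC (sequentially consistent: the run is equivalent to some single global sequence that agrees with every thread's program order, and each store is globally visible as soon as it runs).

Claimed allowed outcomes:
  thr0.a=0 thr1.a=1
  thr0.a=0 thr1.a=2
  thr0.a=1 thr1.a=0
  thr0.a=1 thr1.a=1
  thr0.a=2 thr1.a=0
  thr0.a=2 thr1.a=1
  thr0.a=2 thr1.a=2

outcome vector order: (thr0.a,thr1.a)
SC: 8 outcomes — {01, 02, 10, 11, 12, 20, 21, 22}
SC∖claimed = {12}

missing: thr0.a=1 thr1.a=2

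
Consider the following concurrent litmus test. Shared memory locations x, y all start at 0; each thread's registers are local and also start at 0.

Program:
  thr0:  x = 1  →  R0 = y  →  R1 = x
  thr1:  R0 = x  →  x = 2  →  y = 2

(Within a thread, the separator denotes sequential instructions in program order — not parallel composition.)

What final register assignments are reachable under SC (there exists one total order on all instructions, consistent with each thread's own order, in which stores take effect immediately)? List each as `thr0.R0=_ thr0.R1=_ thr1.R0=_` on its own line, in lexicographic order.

outcome vector order: (thr0.R0,thr0.R1,thr1.R0)
|SC outcomes| = 7

thr0.R0=0 thr0.R1=1 thr1.R0=0
thr0.R0=0 thr0.R1=1 thr1.R0=1
thr0.R0=0 thr0.R1=2 thr1.R0=0
thr0.R0=0 thr0.R1=2 thr1.R0=1
thr0.R0=2 thr0.R1=1 thr1.R0=0
thr0.R0=2 thr0.R1=2 thr1.R0=0
thr0.R0=2 thr0.R1=2 thr1.R0=1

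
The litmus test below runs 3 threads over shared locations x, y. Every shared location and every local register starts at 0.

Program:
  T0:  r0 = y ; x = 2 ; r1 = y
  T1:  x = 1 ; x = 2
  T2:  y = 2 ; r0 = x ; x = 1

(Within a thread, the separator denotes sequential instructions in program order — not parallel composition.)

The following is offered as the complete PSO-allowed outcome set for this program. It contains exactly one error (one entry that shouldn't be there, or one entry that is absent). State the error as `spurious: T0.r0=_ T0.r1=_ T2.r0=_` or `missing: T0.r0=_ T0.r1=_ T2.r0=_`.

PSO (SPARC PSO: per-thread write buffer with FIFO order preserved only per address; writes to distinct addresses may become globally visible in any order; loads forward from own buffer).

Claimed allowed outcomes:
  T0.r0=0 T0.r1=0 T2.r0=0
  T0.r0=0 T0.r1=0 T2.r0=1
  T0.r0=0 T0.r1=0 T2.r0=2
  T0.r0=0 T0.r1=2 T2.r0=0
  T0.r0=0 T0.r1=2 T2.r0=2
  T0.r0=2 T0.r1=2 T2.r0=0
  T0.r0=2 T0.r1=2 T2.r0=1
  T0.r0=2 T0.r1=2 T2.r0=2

missing: T0.r0=0 T0.r1=2 T2.r0=1

outcome vector order: (T0.r0,T0.r1,T2.r0)
PSO: 9 outcomes — {(0,0,0); (0,0,1); (0,0,2); (0,2,0); (0,2,1); (0,2,2); (2,2,0); (2,2,1); (2,2,2)}
PSO∖claimed = {(0,2,1)}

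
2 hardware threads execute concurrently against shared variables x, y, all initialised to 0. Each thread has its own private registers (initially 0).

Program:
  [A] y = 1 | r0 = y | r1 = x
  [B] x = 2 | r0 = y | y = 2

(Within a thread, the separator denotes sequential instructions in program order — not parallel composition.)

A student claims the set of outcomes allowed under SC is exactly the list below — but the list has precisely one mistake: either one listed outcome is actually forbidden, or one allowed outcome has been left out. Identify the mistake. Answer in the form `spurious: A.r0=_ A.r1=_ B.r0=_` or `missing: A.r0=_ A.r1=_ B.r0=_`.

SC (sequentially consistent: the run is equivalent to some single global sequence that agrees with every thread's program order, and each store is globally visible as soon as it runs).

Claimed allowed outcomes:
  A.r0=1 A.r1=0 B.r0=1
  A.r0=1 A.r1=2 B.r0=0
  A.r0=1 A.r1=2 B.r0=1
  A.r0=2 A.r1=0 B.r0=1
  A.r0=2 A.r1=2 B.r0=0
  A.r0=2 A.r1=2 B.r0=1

spurious: A.r0=2 A.r1=0 B.r0=1

outcome vector order: (A.r0,A.r1,B.r0)
SC (5): <1 0 1>, <1 2 0>, <1 2 1>, <2 2 0>, <2 2 1>
claimed∖SC = {<2 0 1>}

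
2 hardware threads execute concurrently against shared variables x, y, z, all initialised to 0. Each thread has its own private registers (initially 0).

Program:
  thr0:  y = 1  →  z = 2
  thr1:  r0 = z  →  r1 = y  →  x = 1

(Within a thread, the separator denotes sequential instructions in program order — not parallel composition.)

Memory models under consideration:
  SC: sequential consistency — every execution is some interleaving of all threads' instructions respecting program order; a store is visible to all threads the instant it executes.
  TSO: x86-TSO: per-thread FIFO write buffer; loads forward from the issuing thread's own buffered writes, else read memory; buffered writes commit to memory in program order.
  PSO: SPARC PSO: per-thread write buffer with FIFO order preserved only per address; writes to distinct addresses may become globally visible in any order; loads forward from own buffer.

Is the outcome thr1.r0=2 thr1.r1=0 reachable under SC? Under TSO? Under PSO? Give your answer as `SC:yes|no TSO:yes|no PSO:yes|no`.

outcome vector order: (thr1.r0,thr1.r1)
SC (3): 0/0; 0/1; 2/1
TSO (3): 0/0; 0/1; 2/1
PSO (4): 0/0; 0/1; 2/0; 2/1
target 2/0 ∈ {PSO}

SC:no TSO:no PSO:yes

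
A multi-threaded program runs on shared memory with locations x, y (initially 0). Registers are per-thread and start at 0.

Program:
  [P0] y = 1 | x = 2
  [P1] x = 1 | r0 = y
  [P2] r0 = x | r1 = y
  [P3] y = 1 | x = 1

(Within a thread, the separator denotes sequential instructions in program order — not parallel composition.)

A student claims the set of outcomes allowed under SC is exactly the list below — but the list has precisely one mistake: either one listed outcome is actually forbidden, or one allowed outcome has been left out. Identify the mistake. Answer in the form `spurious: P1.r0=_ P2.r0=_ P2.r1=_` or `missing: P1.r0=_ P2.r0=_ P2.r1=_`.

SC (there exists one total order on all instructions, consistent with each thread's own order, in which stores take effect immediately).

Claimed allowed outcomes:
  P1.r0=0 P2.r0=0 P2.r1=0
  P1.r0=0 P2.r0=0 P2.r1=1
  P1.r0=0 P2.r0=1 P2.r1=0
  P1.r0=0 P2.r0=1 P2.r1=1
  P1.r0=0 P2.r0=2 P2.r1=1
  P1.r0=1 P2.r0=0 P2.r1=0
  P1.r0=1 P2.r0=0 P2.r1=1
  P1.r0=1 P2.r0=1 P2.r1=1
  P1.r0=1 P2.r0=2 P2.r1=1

outcome vector order: (P1.r0,P2.r0,P2.r1)
under SC → 0/0/0 0/0/1 0/1/0 0/1/1 0/2/1 1/0/0 1/0/1 1/1/0 1/1/1 1/2/1
SC∖claimed = {1/1/0}

missing: P1.r0=1 P2.r0=1 P2.r1=0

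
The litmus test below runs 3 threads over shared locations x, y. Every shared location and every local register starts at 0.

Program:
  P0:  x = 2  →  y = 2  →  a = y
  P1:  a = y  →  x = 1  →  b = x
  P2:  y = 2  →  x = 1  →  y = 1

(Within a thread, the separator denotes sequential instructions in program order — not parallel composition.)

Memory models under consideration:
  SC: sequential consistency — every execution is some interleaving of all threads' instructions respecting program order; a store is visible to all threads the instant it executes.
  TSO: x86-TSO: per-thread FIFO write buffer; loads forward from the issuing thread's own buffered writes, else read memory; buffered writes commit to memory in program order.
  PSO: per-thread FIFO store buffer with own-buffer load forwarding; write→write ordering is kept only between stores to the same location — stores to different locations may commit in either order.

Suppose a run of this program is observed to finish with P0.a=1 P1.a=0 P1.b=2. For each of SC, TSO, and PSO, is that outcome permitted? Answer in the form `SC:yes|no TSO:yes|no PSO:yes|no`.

outcome vector order: (P0.a,P1.a,P1.b)
SC (11): 1/0/1; 1/0/2; 1/1/1; 1/2/1; 1/2/2; 2/0/1; 2/0/2; 2/1/1; 2/1/2; 2/2/1; 2/2/2
TSO (11): 1/0/1; 1/0/2; 1/1/1; 1/2/1; 1/2/2; 2/0/1; 2/0/2; 2/1/1; 2/1/2; 2/2/1; 2/2/2
PSO (12): 1/0/1; 1/0/2; 1/1/1; 1/1/2; 1/2/1; 1/2/2; 2/0/1; 2/0/2; 2/1/1; 2/1/2; 2/2/1; 2/2/2
target 1/0/2 ∈ {SC,TSO,PSO}

SC:yes TSO:yes PSO:yes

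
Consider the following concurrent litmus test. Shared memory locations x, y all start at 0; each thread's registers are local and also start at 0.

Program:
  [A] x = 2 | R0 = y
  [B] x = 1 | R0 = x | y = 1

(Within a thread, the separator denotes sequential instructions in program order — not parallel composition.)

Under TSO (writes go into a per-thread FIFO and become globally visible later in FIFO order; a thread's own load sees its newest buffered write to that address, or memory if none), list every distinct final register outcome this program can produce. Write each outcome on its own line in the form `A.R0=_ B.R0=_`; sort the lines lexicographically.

outcome vector order: (A.R0,B.R0)
|TSO outcomes| = 4

A.R0=0 B.R0=1
A.R0=0 B.R0=2
A.R0=1 B.R0=1
A.R0=1 B.R0=2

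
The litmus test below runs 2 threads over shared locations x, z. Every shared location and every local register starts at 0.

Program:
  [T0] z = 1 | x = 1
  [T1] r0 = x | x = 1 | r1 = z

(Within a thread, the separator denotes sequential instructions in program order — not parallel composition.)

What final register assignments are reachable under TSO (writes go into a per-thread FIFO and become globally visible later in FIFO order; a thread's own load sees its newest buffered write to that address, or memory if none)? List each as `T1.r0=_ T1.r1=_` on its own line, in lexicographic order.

outcome vector order: (T1.r0,T1.r1)
|TSO outcomes| = 3

T1.r0=0 T1.r1=0
T1.r0=0 T1.r1=1
T1.r0=1 T1.r1=1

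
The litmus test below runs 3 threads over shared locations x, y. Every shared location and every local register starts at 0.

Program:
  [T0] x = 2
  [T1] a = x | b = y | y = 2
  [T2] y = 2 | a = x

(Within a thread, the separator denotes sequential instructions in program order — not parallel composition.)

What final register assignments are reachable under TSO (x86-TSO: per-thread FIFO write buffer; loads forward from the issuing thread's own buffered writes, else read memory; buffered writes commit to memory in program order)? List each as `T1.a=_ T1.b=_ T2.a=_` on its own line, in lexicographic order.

outcome vector order: (T1.a,T1.b,T2.a)
|TSO outcomes| = 8

T1.a=0 T1.b=0 T2.a=0
T1.a=0 T1.b=0 T2.a=2
T1.a=0 T1.b=2 T2.a=0
T1.a=0 T1.b=2 T2.a=2
T1.a=2 T1.b=0 T2.a=0
T1.a=2 T1.b=0 T2.a=2
T1.a=2 T1.b=2 T2.a=0
T1.a=2 T1.b=2 T2.a=2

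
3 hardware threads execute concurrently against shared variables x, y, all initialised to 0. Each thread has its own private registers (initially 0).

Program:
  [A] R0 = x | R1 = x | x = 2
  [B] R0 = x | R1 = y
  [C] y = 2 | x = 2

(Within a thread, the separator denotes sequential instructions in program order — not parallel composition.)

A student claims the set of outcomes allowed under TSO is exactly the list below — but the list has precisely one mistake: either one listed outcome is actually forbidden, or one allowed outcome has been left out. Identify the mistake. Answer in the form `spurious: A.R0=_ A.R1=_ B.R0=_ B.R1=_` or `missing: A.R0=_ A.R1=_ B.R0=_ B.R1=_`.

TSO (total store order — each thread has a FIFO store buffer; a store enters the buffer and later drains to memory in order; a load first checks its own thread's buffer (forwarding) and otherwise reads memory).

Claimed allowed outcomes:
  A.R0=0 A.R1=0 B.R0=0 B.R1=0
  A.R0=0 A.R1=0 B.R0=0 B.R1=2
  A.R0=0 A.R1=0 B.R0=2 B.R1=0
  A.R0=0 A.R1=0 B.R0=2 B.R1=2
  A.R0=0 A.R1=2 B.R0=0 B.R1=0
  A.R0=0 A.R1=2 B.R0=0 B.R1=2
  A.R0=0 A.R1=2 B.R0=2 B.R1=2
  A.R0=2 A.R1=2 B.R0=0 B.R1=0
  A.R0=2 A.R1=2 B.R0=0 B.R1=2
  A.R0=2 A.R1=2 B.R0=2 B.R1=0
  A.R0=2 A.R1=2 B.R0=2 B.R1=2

outcome vector order: (A.R0,A.R1,B.R0,B.R1)
TSO (10): <0 0 0 0>, <0 0 0 2>, <0 0 2 0>, <0 0 2 2>, <0 2 0 0>, <0 2 0 2>, <0 2 2 2>, <2 2 0 0>, <2 2 0 2>, <2 2 2 2>
claimed∖TSO = {<2 2 2 0>}

spurious: A.R0=2 A.R1=2 B.R0=2 B.R1=0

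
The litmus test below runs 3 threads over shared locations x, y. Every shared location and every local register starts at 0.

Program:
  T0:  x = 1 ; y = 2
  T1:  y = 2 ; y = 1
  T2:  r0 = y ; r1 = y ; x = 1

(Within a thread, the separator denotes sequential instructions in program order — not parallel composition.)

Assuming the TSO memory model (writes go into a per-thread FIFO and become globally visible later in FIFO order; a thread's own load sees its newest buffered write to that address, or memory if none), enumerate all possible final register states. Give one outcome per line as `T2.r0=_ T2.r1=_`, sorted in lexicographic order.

T2.r0=0 T2.r1=0
T2.r0=0 T2.r1=1
T2.r0=0 T2.r1=2
T2.r0=1 T2.r1=1
T2.r0=1 T2.r1=2
T2.r0=2 T2.r1=1
T2.r0=2 T2.r1=2

outcome vector order: (T2.r0,T2.r1)
|TSO outcomes| = 7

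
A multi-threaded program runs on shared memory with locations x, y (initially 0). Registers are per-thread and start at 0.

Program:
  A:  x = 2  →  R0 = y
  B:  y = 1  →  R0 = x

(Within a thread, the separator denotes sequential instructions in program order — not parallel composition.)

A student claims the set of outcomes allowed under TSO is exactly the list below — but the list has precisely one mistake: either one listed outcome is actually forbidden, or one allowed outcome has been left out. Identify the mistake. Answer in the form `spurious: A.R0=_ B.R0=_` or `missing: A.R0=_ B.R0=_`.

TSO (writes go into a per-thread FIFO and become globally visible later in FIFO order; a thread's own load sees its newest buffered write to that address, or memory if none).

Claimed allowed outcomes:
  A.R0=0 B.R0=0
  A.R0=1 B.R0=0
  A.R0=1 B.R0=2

outcome vector order: (A.R0,B.R0)
TSO: 4 outcomes — {(0,0), (0,2), (1,0), (1,2)}
TSO∖claimed = {(0,2)}

missing: A.R0=0 B.R0=2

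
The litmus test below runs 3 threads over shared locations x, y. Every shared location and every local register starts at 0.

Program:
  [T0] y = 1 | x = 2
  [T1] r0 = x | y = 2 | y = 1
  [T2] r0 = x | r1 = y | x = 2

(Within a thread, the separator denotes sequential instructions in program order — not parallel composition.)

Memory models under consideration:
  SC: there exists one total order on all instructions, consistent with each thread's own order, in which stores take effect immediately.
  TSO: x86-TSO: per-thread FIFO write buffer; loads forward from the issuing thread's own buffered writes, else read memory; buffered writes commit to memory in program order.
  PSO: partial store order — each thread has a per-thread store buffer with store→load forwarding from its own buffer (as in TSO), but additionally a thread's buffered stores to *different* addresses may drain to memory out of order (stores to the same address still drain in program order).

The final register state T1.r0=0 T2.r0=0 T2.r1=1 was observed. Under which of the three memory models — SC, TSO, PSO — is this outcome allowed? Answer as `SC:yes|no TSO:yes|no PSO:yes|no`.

SC:yes TSO:yes PSO:yes

outcome vector order: (T1.r0,T2.r0,T2.r1)
under SC → 0/0/0, 0/0/1, 0/0/2, 0/2/1, 0/2/2, 2/0/0, 2/0/1, 2/0/2, 2/2/1, 2/2/2
under TSO → 0/0/0, 0/0/1, 0/0/2, 0/2/1, 0/2/2, 2/0/0, 2/0/1, 2/0/2, 2/2/1, 2/2/2
under PSO → 0/0/0, 0/0/1, 0/0/2, 0/2/0, 0/2/1, 0/2/2, 2/0/0, 2/0/1, 2/0/2, 2/2/0, 2/2/1, 2/2/2
target 0/0/1 ∈ {SC,TSO,PSO}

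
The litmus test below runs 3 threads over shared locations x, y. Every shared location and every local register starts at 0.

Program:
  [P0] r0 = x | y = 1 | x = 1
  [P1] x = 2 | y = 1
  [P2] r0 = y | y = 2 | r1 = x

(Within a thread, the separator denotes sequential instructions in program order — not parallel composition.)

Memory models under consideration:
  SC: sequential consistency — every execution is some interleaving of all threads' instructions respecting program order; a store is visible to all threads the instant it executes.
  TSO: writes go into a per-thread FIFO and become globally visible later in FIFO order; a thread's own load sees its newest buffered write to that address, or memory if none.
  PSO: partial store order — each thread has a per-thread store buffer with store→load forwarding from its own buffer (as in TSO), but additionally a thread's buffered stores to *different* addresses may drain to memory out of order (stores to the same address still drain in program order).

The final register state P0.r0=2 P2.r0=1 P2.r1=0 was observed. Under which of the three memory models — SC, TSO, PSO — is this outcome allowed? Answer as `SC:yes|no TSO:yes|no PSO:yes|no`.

outcome vector order: (P0.r0,P2.r0,P2.r1)
SC: 11 outcomes — {<0 0 0>; <0 0 1>; <0 0 2>; <0 1 0>; <0 1 1>; <0 1 2>; <2 0 0>; <2 0 1>; <2 0 2>; <2 1 1>; <2 1 2>}
TSO: 11 outcomes — {<0 0 0>; <0 0 1>; <0 0 2>; <0 1 0>; <0 1 1>; <0 1 2>; <2 0 0>; <2 0 1>; <2 0 2>; <2 1 1>; <2 1 2>}
PSO: 12 outcomes — {<0 0 0>; <0 0 1>; <0 0 2>; <0 1 0>; <0 1 1>; <0 1 2>; <2 0 0>; <2 0 1>; <2 0 2>; <2 1 0>; <2 1 1>; <2 1 2>}
target <2 1 0> ∈ {PSO}

SC:no TSO:no PSO:yes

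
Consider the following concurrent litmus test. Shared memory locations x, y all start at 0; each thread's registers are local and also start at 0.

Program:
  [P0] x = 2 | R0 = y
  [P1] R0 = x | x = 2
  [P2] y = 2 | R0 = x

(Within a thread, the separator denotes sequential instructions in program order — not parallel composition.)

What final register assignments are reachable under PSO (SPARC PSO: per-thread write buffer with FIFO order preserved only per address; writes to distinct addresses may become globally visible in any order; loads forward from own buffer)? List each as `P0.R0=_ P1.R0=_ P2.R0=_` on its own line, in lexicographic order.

outcome vector order: (P0.R0,P1.R0,P2.R0)
|PSO outcomes| = 8

P0.R0=0 P1.R0=0 P2.R0=0
P0.R0=0 P1.R0=0 P2.R0=2
P0.R0=0 P1.R0=2 P2.R0=0
P0.R0=0 P1.R0=2 P2.R0=2
P0.R0=2 P1.R0=0 P2.R0=0
P0.R0=2 P1.R0=0 P2.R0=2
P0.R0=2 P1.R0=2 P2.R0=0
P0.R0=2 P1.R0=2 P2.R0=2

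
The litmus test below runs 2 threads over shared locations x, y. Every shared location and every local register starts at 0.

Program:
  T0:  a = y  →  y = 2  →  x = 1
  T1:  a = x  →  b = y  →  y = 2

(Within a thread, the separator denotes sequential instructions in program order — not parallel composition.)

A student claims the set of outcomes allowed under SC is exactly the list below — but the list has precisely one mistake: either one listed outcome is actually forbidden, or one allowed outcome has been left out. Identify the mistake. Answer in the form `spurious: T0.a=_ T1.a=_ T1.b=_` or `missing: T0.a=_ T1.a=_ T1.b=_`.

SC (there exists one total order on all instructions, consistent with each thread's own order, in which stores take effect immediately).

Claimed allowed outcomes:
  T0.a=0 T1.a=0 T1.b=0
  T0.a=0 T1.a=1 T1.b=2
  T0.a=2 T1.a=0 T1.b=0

outcome vector order: (T0.a,T1.a,T1.b)
SC (4): 000, 002, 012, 200
SC∖claimed = {002}

missing: T0.a=0 T1.a=0 T1.b=2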